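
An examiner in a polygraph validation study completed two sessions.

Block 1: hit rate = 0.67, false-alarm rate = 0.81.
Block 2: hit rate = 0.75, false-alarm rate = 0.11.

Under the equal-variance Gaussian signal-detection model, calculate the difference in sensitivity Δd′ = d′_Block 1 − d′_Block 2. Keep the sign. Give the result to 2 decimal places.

Block 1: z(0.67) = 0.440, z(0.81) = 0.878, d' = -0.438
Block 2: z(0.75) = 0.674, z(0.11) = -1.227, d' = 1.901
Δd' = d'_Block 1 − d'_Block 2 = -0.438 − 1.901 = -2.339
Block 2 has the higher sensitivity.

Δd′ = -2.34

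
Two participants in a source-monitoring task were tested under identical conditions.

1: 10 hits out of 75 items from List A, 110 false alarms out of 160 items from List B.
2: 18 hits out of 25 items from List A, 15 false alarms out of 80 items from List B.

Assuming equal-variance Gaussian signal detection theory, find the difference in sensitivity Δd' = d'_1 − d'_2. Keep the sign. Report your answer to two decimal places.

1: z(0.1333) = -1.111, z(0.6875) = 0.489, d' = -1.600
2: z(0.7200) = 0.583, z(0.1875) = -0.887, d' = 1.470
Δd' = d'_1 − d'_2 = -1.600 − 1.470 = -3.070
2 has the higher sensitivity.

Δd' = -3.07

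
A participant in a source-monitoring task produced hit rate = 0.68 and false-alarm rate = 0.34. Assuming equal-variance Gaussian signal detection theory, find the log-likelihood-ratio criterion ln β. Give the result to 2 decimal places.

ln β = -0.02

Φ⁻¹(H) = Φ⁻¹(0.68) = 0.468
Φ⁻¹(FA) = Φ⁻¹(0.34) = -0.412
ln β = −½·[z(H)² − z(FA)²] = −0.5 × (0.219 − 0.170) = -0.0245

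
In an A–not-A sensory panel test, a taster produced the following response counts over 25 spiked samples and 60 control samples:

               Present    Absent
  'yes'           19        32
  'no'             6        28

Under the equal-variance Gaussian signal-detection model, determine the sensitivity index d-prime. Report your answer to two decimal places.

H = 19/25 = 0.7600
FA = 32/60 = 0.5333
z(H) = 0.706
z(FA) = 0.084
d' = z(H) − z(FA) = 0.706 − 0.084 = 0.622

d-prime = 0.62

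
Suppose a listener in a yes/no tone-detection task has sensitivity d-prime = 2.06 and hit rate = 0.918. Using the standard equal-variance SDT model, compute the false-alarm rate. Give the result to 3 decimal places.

false-alarm rate = 0.252

z(hit rate) = z(0.918) = 1.3917
z(FA) = z(H) − d' = 1.3917 − 2.06 = -0.6683
false-alarm rate = Φ(-0.6683) = 0.2520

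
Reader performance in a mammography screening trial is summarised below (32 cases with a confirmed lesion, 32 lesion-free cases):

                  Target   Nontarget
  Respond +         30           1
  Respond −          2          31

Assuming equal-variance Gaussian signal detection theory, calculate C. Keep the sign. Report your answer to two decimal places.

C = 0.16

H = 30/32 = 0.9375
FA = 1/32 = 0.0312
z(H) = z(0.9375) = 1.5341
z(FA) = z(0.0312) = -1.8634
c = −½·[z(H) + z(FA)] = −0.5 × (1.5341 + (-1.8634)) = 0.16465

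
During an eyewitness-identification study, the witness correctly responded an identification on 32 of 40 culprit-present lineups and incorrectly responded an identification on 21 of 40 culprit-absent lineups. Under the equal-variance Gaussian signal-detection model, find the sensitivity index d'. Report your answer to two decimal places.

d' = 0.78

H = 32/40 = 0.8000
FA = 21/40 = 0.5250
Φ⁻¹(H) = 0.8416
Φ⁻¹(FA) = 0.0627
d' = z(H) − z(FA) = 0.8416 − 0.0627 = 0.7789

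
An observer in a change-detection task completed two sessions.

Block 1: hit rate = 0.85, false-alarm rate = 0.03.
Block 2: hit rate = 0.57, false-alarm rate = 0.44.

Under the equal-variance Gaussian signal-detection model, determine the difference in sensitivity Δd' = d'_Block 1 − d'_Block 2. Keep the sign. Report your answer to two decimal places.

Δd' = 2.59

Block 1: z(0.85) = 1.036, z(0.03) = -1.881, d' = 2.917
Block 2: z(0.57) = 0.176, z(0.44) = -0.151, d' = 0.327
Δd' = d'_Block 1 − d'_Block 2 = 2.917 − 0.327 = 2.590
Block 1 has the higher sensitivity.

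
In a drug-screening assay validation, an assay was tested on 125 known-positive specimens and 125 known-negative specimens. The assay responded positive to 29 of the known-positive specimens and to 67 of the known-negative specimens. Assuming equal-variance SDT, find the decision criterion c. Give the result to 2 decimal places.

c = 0.32

H = 29/125 = 0.2320
FA = 67/125 = 0.5360
Φ⁻¹(0.2320) = -0.732, Φ⁻¹(0.5360) = 0.090
c = −½·[z(H) + z(FA)] = −0.5 × (-0.732 + 0.090) = 0.321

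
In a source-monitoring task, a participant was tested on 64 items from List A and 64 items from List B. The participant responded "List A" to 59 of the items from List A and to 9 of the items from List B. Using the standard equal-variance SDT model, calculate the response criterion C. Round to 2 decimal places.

C = -0.17

H = 59/64 = 0.9219
FA = 9/64 = 0.1406
z(H) = 1.418
z(FA) = -1.078
c = −½·[z(H) + z(FA)] = −0.5 × (1.418 + (-1.078)) = -0.170
c < 0: the participant has a liberal response bias.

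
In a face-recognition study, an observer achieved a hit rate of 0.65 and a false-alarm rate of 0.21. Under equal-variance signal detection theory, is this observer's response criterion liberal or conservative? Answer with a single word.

conservative

z(H) = 0.385, z(FA) = -0.806
c = −½·(z(H) + z(FA)) = 0.2105
c > 0 → conservative criterion (biased toward responding “no”).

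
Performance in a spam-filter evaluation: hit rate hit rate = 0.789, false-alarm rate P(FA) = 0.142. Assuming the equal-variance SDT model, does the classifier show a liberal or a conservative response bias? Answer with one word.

z(H) = 0.803, z(FA) = -1.071
c = −½·(z(H) + z(FA)) = 0.134
c > 0 → conservative criterion (biased toward responding “no”).

conservative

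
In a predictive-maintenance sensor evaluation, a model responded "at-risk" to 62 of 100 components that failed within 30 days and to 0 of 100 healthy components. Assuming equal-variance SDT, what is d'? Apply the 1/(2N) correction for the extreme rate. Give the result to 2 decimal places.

d' = 2.88

The false-alarm rate is 0/100 = 0, so apply the 1/(2N) correction: FA → 1/(2·100) = 0.00500.
z(H) = z(0.62000) = 0.305
z(FA) = z(0.00500) = -2.576
d' = 0.305 − (-2.576) = 2.881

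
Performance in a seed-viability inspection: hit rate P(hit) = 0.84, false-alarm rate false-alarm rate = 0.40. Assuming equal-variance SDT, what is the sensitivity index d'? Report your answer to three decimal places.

d' = 1.248

z(0.84) = 0.9945, z(0.40) = -0.2533
d' = z(H) − z(FA) = 0.9945 − (-0.2533) = 1.2478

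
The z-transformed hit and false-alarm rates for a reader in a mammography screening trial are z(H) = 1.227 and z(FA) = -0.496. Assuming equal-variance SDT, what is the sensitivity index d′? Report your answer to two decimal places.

d' = z(H) − z(FA) = 1.227 − (-0.496) = 1.723

d′ = 1.72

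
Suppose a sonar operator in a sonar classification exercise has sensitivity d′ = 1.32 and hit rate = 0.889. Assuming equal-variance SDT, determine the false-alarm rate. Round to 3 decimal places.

z(hit rate) = z(0.889) = 1.2212
z(FA) = z(H) − d' = 1.2212 − 1.32 = -0.0988
false-alarm rate = Φ(-0.0988) = 0.4606

false-alarm rate = 0.461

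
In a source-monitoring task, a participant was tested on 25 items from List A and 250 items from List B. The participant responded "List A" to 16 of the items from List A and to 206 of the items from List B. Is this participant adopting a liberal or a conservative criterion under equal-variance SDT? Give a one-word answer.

z(H) = 0.358, z(FA) = 0.931
c = −½·(z(H) + z(FA)) = -0.6445
c < 0 → liberal criterion (biased toward responding “yes”).

liberal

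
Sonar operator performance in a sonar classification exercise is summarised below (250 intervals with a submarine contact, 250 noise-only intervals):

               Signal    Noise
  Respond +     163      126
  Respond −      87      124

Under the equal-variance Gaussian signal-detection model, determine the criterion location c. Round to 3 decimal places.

H = 163/250 = 0.6520
FA = 126/250 = 0.5040
z(H) = z(0.6520) = 0.3907
z(FA) = z(0.5040) = 0.0100
c = −½·[z(H) + z(FA)] = −0.5 × (0.3907 + 0.0100) = -0.20035
c < 0: the sonar operator has a liberal response bias.

c = -0.200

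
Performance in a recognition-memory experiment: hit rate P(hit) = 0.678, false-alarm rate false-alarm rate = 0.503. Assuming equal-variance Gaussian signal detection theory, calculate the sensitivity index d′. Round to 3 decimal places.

d′ = 0.455

Φ⁻¹(0.678) = 0.4621, Φ⁻¹(0.503) = 0.0075
d' = z(H) − z(FA) = 0.4621 − 0.0075 = 0.4546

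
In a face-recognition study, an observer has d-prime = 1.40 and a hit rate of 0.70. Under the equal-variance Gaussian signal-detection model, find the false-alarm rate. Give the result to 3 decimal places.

false-alarm rate = 0.191

z(hit rate) = z(0.70) = 0.5244
z(FA) = z(H) − d' = 0.5244 − 1.40 = -0.8756
false-alarm rate = Φ(-0.8756) = 0.1906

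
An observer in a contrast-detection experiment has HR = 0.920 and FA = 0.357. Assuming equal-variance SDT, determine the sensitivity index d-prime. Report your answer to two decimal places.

z(H) = z(0.920) = 1.4051
z(FA) = z(0.357) = -0.3665
d' = z(H) − z(FA) = 1.4051 − (-0.3665) = 1.7716

d-prime = 1.77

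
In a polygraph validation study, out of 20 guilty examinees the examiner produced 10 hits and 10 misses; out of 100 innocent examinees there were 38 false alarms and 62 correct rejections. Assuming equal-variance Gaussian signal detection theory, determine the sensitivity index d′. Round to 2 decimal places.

H = 10/20 = 0.5000
FA = 38/100 = 0.3800
Φ⁻¹(H) = 0.000
Φ⁻¹(FA) = -0.305
d' = z(H) − z(FA) = 0.000 − (-0.305) = 0.305

d′ = 0.31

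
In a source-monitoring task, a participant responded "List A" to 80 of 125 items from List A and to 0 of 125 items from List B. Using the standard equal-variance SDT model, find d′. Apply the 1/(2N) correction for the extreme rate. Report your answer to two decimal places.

The false-alarm rate is 0/125 = 0, so apply the 1/(2N) correction: FA → 1/(2·125) = 0.00400.
z(H) = z(0.64000) = 0.358
z(FA) = z(0.00400) = -2.652
d' = 0.358 − (-2.652) = 3.010

d′ = 3.01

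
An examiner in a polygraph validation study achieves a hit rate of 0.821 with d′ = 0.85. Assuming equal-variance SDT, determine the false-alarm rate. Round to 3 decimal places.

false-alarm rate = 0.528

z(hit rate) = z(0.821) = 0.9192
z(FA) = z(H) − d' = 0.9192 − 0.85 = 0.0692
false-alarm rate = Φ(0.0692) = 0.5276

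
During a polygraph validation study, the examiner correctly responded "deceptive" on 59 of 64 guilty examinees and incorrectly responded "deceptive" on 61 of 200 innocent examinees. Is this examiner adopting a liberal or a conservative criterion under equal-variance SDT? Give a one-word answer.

liberal

z(H) = 1.418, z(FA) = -0.510
c = −½·(z(H) + z(FA)) = -0.454
c < 0 → liberal criterion (biased toward responding “yes”).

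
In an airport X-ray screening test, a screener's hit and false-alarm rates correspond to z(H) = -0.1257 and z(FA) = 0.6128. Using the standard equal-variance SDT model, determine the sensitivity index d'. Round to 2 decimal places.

d' = z(H) − z(FA) = -0.1257 − 0.6128 = -0.7385

d' = -0.74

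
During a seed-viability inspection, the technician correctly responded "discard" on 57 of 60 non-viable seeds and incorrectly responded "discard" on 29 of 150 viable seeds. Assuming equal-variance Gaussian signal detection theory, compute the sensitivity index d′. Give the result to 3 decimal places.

H = 57/60 = 0.9500
FA = 29/150 = 0.1933
Φ⁻¹(H) = 1.6449
Φ⁻¹(FA) = -0.8658
d' = z(H) − z(FA) = 1.6449 − (-0.8658) = 2.5107

d′ = 2.511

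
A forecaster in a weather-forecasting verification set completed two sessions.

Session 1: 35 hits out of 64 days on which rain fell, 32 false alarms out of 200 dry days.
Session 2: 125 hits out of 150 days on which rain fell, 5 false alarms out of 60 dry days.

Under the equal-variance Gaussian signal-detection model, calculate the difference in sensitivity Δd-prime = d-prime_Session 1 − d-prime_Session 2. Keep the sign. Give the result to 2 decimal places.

Δd-prime = -1.24

Session 1: z(0.5469) = 0.118, z(0.1600) = -0.994, d' = 1.112
Session 2: z(0.8333) = 0.967, z(0.0833) = -1.383, d' = 2.350
Δd' = d'_Session 1 − d'_Session 2 = 1.112 − 2.350 = -1.238
Session 2 has the higher sensitivity.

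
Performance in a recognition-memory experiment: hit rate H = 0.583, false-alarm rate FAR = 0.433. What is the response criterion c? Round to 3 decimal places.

c = -0.020

Φ⁻¹(0.583) = 0.2096, Φ⁻¹(0.433) = -0.1687
c = −½·[z(H) + z(FA)] = −0.5 × (0.2096 + (-0.1687)) = -0.02045
c < 0: the participant has a liberal response bias.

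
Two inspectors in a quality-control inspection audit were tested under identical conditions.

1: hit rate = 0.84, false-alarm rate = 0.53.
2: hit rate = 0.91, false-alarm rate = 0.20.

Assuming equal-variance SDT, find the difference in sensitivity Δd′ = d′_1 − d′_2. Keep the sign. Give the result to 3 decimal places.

Δd′ = -1.263

1: z(0.84) = 0.9945, z(0.53) = 0.0753, d' = 0.9192
2: z(0.91) = 1.3408, z(0.20) = -0.8416, d' = 2.1824
Δd' = d'_1 − d'_2 = 0.9192 − 2.1824 = -1.2632
2 has the higher sensitivity.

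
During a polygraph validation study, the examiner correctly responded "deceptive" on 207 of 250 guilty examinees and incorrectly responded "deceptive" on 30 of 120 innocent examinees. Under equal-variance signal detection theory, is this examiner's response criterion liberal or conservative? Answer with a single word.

z(H) = 0.946, z(FA) = -0.674
c = −½·(z(H) + z(FA)) = -0.136
c < 0 → liberal criterion (biased toward responding “yes”).

liberal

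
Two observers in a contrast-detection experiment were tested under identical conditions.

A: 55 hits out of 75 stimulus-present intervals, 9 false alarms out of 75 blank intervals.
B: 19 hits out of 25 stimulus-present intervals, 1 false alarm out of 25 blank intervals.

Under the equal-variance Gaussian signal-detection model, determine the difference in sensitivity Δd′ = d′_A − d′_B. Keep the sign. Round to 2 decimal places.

A: z(0.7333) = 0.623, z(0.1200) = -1.175, d' = 1.798
B: z(0.7600) = 0.706, z(0.0400) = -1.751, d' = 2.457
Δd' = d'_A − d'_B = 1.798 − 2.457 = -0.659
B has the higher sensitivity.

Δd′ = -0.66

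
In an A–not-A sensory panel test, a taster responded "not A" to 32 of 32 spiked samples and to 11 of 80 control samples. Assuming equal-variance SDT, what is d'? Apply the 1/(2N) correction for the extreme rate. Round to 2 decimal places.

d' = 3.25

The hit rate is 32/32 = 1, so apply the 1/(2N) correction: H → 1 − 1/(2·32) = 0.98438.
z(H) = z(0.98438) = 2.154
z(FA) = z(0.13750) = -1.092
d' = 2.154 − (-1.092) = 3.246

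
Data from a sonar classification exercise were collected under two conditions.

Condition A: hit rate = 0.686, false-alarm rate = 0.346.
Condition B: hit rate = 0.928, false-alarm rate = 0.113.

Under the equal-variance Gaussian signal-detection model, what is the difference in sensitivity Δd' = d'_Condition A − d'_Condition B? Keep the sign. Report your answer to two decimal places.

Condition A: z(0.686) = 0.485, z(0.346) = -0.396, d' = 0.881
Condition B: z(0.928) = 1.461, z(0.113) = -1.211, d' = 2.672
Δd' = d'_Condition A − d'_Condition B = 0.881 − 2.672 = -1.791
Condition B has the higher sensitivity.

Δd' = -1.79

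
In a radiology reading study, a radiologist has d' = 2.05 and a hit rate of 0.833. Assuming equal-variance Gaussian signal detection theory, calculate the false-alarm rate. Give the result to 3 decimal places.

false-alarm rate = 0.139

z(hit rate) = z(0.833) = 0.9661
z(FA) = z(H) − d' = 0.9661 − 2.05 = -1.0839
false-alarm rate = Φ(-1.0839) = 0.1392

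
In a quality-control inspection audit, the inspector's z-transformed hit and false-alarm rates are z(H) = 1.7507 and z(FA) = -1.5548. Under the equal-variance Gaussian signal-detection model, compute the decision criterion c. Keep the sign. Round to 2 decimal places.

c = -0.10

c = −½·[z(H) + z(FA)] = −½·(1.7507 + (-1.5548)) = -0.09795
c < 0: the inspector has a liberal response bias.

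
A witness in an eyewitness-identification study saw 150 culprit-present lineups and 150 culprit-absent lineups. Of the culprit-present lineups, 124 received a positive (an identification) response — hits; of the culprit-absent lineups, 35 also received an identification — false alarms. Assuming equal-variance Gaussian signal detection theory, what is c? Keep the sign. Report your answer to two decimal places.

c = -0.11

H = 124/150 = 0.8267
FA = 35/150 = 0.2333
z(H) = z(0.8267) = 0.9412
z(FA) = z(0.2333) = -0.7280
c = −½·[z(H) + z(FA)] = −0.5 × (0.9412 + (-0.7280)) = -0.1066
c < 0: the witness has a liberal response bias.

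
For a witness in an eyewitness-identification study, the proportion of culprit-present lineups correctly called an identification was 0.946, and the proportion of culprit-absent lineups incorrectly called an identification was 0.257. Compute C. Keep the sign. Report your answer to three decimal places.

C = -0.477

z(H) = z(0.946) = 1.6072
z(FA) = z(0.257) = -0.6526
c = −½·[z(H) + z(FA)] = −0.5 × (1.6072 + (-0.6526)) = -0.4773
c < 0: the witness has a liberal response bias.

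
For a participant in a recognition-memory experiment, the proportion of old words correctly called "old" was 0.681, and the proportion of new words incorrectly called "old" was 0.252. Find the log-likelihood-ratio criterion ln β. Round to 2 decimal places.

z(0.681) = 0.470, z(0.252) = -0.668
ln β = −½·[z(H)² − z(FA)²] = −0.5 × (0.221 − 0.446) = 0.1125

ln β = 0.11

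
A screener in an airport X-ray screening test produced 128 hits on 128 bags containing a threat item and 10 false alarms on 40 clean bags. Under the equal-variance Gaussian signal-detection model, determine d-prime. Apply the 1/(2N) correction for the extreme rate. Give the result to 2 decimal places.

d-prime = 3.33

The hit rate is 128/128 = 1, so apply the 1/(2N) correction: H → 1 − 1/(2·128) = 0.99609.
z(H) = z(0.99609) = 2.660
z(FA) = z(0.25000) = -0.674
d' = 2.660 − (-0.674) = 3.334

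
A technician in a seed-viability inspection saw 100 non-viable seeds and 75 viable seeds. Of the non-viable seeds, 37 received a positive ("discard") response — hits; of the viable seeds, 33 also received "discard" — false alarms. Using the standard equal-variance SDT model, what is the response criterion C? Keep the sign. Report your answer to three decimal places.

C = 0.241

H = 37/100 = 0.3700
FA = 33/75 = 0.4400
z(0.3700) = -0.3319, z(0.4400) = -0.1510
c = −½·[z(H) + z(FA)] = −0.5 × (-0.3319 + (-0.1510)) = 0.24145
c > 0: the technician has a conservative response bias.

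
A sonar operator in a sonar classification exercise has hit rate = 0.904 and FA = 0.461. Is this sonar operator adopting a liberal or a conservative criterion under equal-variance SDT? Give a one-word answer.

z(H) = 1.305, z(FA) = -0.098
c = −½·(z(H) + z(FA)) = -0.6035
c < 0 → liberal criterion (biased toward responding “yes”).

liberal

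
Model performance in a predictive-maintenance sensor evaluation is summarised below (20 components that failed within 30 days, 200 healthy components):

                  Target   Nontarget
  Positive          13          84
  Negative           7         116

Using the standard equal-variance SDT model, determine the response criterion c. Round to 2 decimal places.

c = -0.09

H = 13/20 = 0.6500
FA = 84/200 = 0.4200
z(0.6500) = 0.3853, z(0.4200) = -0.2019
c = −½·[z(H) + z(FA)] = −0.5 × (0.3853 + (-0.2019)) = -0.0917
c < 0: the model has a liberal response bias.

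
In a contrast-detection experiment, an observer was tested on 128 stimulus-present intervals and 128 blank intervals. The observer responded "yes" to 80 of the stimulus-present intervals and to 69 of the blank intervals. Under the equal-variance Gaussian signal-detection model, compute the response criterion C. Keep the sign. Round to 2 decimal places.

C = -0.21

H = 80/128 = 0.6250
FA = 69/128 = 0.5391
z(H) = z(0.6250) = 0.3186
z(FA) = z(0.5391) = 0.0982
c = −½·[z(H) + z(FA)] = −0.5 × (0.3186 + 0.0982) = -0.2084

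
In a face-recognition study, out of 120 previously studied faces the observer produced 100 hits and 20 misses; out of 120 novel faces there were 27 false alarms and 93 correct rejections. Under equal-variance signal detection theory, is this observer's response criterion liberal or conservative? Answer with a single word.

liberal

z(H) = 0.967, z(FA) = -0.755
c = −½·(z(H) + z(FA)) = -0.106
c < 0 → liberal criterion (biased toward responding “yes”).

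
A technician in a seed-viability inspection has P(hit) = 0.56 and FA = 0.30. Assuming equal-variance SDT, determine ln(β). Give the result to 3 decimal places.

ln β = 0.126

Φ⁻¹(H) = 0.1510
Φ⁻¹(FA) = -0.5244
ln β = −½·[z(H)² − z(FA)²] = −0.5 × (0.0228 − 0.2750) = 0.1261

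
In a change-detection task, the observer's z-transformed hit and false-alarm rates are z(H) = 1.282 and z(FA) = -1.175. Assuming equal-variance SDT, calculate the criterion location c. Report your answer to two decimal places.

c = −½·[z(H) + z(FA)] = −½·(1.282 + (-1.175)) = -0.0535
c < 0: the observer has a liberal response bias.

c = -0.05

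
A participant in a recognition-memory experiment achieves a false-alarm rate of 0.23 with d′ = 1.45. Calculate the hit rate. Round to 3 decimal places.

hit rate = 0.762

z(false-alarm rate) = z(0.23) = -0.7388
z(H) = z(FA) + d' = -0.7388 + 1.45 = 0.7112
hit rate = Φ(0.7112) = 0.7615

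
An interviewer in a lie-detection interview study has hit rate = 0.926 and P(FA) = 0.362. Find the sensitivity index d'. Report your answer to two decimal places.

Φ⁻¹(H) = 1.447
Φ⁻¹(FA) = -0.353
d' = z(H) − z(FA) = 1.447 − (-0.353) = 1.800

d' = 1.80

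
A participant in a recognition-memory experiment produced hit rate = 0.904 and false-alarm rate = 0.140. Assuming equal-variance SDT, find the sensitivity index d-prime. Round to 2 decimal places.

d-prime = 2.39

Φ⁻¹(H) = Φ⁻¹(0.904) = 1.305
Φ⁻¹(FA) = Φ⁻¹(0.140) = -1.080
d' = z(H) − z(FA) = 1.305 − (-1.080) = 2.385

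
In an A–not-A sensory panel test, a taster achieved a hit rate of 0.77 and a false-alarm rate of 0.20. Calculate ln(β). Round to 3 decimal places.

z(0.77) = 0.7388, z(0.20) = -0.8416
ln β = −½·[z(H)² − z(FA)²] = −0.5 × (0.5458 − 0.7083) = 0.08125

ln β = 0.081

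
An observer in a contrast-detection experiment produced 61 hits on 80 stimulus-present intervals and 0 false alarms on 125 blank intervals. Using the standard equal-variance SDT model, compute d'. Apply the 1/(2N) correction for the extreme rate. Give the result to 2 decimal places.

The false-alarm rate is 0/125 = 0, so apply the 1/(2N) correction: FA → 1/(2·125) = 0.00400.
z(H) = z(0.76250) = 0.714
z(FA) = z(0.00400) = -2.652
d' = 0.714 − (-2.652) = 3.366

d' = 3.37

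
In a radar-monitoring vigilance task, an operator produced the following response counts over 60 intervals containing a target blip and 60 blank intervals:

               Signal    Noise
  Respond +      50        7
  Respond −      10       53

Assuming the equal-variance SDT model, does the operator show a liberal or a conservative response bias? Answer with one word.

conservative

z(H) = 0.967, z(FA) = -1.192
c = −½·(z(H) + z(FA)) = 0.1125
c > 0 → conservative criterion (biased toward responding “no”).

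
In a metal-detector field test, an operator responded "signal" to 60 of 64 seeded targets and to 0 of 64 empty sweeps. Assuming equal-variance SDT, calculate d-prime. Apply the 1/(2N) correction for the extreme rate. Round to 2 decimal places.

The false-alarm rate is 0/64 = 0, so apply the 1/(2N) correction: FA → 1/(2·64) = 0.00781.
z(H) = z(0.93750) = 1.534
z(FA) = z(0.00781) = -2.418
d' = 1.534 − (-2.418) = 3.952

d-prime = 3.95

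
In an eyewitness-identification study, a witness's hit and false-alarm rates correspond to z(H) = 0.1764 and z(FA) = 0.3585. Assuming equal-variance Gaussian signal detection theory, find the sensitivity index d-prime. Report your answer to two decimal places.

d' = z(H) − z(FA) = 0.1764 − 0.3585 = -0.1821

d-prime = -0.18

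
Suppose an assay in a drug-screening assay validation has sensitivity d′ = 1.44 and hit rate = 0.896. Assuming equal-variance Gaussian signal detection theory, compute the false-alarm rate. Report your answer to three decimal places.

false-alarm rate = 0.428

z(hit rate) = z(0.896) = 1.2591
z(FA) = z(H) − d' = 1.2591 − 1.44 = -0.1809
false-alarm rate = Φ(-0.1809) = 0.4282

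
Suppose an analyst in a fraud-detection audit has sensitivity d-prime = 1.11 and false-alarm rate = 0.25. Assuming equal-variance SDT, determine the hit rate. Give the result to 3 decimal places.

z(false-alarm rate) = z(0.25) = -0.6745
z(H) = z(FA) + d' = -0.6745 + 1.11 = 0.4355
hit rate = Φ(0.4355) = 0.6684

hit rate = 0.668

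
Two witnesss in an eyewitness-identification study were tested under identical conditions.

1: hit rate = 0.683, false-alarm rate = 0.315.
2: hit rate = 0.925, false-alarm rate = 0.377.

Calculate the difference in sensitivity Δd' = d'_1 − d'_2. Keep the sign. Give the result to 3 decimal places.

Δd' = -0.795

1: z(0.683) = 0.4761, z(0.315) = -0.4817, d' = 0.9578
2: z(0.925) = 1.4395, z(0.377) = -0.3134, d' = 1.7529
Δd' = d'_1 − d'_2 = 0.9578 − 1.7529 = -0.7951
2 has the higher sensitivity.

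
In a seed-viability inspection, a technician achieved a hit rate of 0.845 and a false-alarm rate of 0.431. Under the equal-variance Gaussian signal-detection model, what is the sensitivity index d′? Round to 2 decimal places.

Φ⁻¹(0.845) = 1.015, Φ⁻¹(0.431) = -0.174
d' = z(H) − z(FA) = 1.015 − (-0.174) = 1.189

d′ = 1.19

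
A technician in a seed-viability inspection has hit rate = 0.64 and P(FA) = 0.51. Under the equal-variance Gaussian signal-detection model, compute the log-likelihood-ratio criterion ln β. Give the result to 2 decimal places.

z(0.64) = 0.358, z(0.51) = 0.025
ln β = −½·[z(H)² − z(FA)²] = −0.5 × (0.128 − 0.001) = -0.0635

ln β = -0.06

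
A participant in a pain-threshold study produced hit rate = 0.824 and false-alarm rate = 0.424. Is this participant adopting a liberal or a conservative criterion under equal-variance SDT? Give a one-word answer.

z(H) = 0.931, z(FA) = -0.192
c = −½·(z(H) + z(FA)) = -0.3695
c < 0 → liberal criterion (biased toward responding “yes”).

liberal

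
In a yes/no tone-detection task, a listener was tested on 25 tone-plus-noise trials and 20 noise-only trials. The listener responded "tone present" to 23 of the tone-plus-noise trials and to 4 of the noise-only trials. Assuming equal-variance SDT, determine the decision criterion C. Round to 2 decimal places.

H = 23/25 = 0.9200
FA = 4/20 = 0.2000
z(0.9200) = 1.405, z(0.2000) = -0.842
c = −½·[z(H) + z(FA)] = −0.5 × (1.405 + (-0.842)) = -0.2815
c < 0: the listener has a liberal response bias.

C = -0.28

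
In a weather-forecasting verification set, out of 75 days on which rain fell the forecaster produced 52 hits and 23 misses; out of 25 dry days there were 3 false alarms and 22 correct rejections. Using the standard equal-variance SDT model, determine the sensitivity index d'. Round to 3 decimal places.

H = 52/75 = 0.6933
FA = 3/25 = 0.1200
z(H) = 0.5052
z(FA) = -1.1750
d' = z(H) − z(FA) = 0.5052 − (-1.1750) = 1.6802

d' = 1.680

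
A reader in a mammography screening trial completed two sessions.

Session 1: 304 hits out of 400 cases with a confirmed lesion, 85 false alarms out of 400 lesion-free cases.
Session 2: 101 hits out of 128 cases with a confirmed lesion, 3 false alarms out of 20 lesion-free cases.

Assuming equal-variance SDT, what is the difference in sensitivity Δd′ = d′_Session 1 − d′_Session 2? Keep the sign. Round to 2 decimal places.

Session 1: z(0.7600) = 0.706, z(0.2125) = -0.798, d' = 1.504
Session 2: z(0.7891) = 0.803, z(0.1500) = -1.036, d' = 1.839
Δd' = d'_Session 1 − d'_Session 2 = 1.504 − 1.839 = -0.335
Session 2 has the higher sensitivity.

Δd′ = -0.34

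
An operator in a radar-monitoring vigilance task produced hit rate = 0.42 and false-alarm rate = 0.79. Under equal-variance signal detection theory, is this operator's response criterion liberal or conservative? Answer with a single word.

z(H) = -0.202, z(FA) = 0.806
c = −½·(z(H) + z(FA)) = -0.302
c < 0 → liberal criterion (biased toward responding “yes”).

liberal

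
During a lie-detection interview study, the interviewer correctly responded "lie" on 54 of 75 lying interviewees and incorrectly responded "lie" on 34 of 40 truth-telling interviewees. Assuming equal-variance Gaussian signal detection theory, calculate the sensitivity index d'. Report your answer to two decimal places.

d' = -0.45

H = 54/75 = 0.7200
FA = 34/40 = 0.8500
z(H) = z(0.7200) = 0.5828
z(FA) = z(0.8500) = 1.0364
d' = z(H) − z(FA) = 0.5828 − 1.0364 = -0.4536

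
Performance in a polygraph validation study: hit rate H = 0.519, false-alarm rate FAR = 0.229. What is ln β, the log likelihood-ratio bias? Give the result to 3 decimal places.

ln β = 0.274

z(H) = z(0.519) = 0.0476
z(FA) = z(0.229) = -0.7421
ln β = −½·[z(H)² − z(FA)²] = −0.5 × (0.0023 − 0.5507) = 0.2742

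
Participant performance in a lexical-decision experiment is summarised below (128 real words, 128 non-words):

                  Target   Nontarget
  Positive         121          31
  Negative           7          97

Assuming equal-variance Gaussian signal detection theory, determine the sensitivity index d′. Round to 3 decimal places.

H = 121/128 = 0.9453
FA = 31/128 = 0.2422
Φ⁻¹(0.9453) = 1.6009, Φ⁻¹(0.2422) = -0.6992
d' = z(H) − z(FA) = 1.6009 − (-0.6992) = 2.3001

d′ = 2.300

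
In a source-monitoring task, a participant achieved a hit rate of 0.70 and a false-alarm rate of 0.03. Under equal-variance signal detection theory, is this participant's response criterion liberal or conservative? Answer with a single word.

conservative

z(H) = 0.524, z(FA) = -1.881
c = −½·(z(H) + z(FA)) = 0.6785
c > 0 → conservative criterion (biased toward responding “no”).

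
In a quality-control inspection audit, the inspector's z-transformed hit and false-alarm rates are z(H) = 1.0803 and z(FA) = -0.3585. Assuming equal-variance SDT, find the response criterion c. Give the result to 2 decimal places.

c = -0.36

c = −½·[z(H) + z(FA)] = −½·(1.0803 + (-0.3585)) = -0.3609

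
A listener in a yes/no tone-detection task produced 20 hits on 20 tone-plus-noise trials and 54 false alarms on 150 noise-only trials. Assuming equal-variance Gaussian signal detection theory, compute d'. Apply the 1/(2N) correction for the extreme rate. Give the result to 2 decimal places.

d' = 2.32

The hit rate is 20/20 = 1, so apply the 1/(2N) correction: H → 1 − 1/(2·20) = 0.97500.
z(H) = z(0.97500) = 1.960
z(FA) = z(0.36000) = -0.358
d' = 1.960 − (-0.358) = 2.318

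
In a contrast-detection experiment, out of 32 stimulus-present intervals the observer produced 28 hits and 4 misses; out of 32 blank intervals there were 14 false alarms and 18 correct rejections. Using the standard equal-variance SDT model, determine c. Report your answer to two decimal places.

c = -0.50

H = 28/32 = 0.8750
FA = 14/32 = 0.4375
Φ⁻¹(0.8750) = 1.1503, Φ⁻¹(0.4375) = -0.1573
c = −½·[z(H) + z(FA)] = −0.5 × (1.1503 + (-0.1573)) = -0.4965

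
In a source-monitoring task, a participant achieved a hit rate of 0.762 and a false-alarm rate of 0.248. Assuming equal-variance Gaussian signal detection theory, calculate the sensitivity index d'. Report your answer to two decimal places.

d' = 1.39

Φ⁻¹(H) = 0.7128
Φ⁻¹(FA) = -0.6808
d' = z(H) − z(FA) = 0.7128 − (-0.6808) = 1.3936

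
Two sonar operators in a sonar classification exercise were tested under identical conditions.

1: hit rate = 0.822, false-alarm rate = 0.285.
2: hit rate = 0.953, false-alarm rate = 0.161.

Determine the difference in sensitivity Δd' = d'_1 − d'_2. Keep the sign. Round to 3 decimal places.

1: z(0.822) = 0.9230, z(0.285) = -0.5681, d' = 1.4911
2: z(0.953) = 1.6747, z(0.161) = -0.9904, d' = 2.6651
Δd' = d'_1 − d'_2 = 1.4911 − 2.6651 = -1.1740
2 has the higher sensitivity.

Δd' = -1.174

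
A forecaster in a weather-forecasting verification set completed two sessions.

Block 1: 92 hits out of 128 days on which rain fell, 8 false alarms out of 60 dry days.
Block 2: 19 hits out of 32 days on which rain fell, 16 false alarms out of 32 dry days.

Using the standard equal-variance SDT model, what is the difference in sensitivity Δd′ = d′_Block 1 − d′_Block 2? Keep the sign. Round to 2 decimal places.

Block 1: z(0.7188) = 0.579, z(0.1333) = -1.111, d' = 1.690
Block 2: z(0.5938) = 0.237, z(0.5000) = 0.000, d' = 0.237
Δd' = d'_Block 1 − d'_Block 2 = 1.690 − 0.237 = 1.453
Block 1 has the higher sensitivity.

Δd′ = 1.45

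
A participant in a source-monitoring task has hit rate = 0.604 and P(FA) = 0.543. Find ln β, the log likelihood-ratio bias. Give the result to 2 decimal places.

z(H) = z(0.604) = 0.264
z(FA) = z(0.543) = 0.108
ln β = −½·[z(H)² − z(FA)²] = −0.5 × (0.070 − 0.012) = -0.029

ln β = -0.03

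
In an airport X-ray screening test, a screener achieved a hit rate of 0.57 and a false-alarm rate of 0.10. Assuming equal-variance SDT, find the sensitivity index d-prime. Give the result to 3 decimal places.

d-prime = 1.458

Φ⁻¹(H) = 0.1764
Φ⁻¹(FA) = -1.2816
d' = z(H) − z(FA) = 0.1764 − (-1.2816) = 1.4580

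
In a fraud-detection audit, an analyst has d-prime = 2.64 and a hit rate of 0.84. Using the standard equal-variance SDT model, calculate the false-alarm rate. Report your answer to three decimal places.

z(hit rate) = z(0.84) = 0.9945
z(FA) = z(H) − d' = 0.9945 − 2.64 = -1.6455
false-alarm rate = Φ(-1.6455) = 0.0499

false-alarm rate = 0.050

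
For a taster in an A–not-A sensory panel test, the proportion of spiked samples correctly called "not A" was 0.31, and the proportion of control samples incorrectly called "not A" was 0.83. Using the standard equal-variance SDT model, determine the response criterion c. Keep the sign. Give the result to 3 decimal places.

c = -0.229

z(H) = z(0.31) = -0.4959
z(FA) = z(0.83) = 0.9542
c = −½·[z(H) + z(FA)] = −0.5 × (-0.4959 + 0.9542) = -0.22915
c < 0: the taster has a liberal response bias.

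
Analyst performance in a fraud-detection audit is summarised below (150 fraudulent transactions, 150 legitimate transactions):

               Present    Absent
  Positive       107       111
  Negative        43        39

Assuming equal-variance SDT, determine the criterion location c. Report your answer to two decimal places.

c = -0.60

H = 107/150 = 0.7133
FA = 111/150 = 0.7400
z(0.7133) = 0.5631, z(0.7400) = 0.6433
c = −½·[z(H) + z(FA)] = −0.5 × (0.5631 + 0.6433) = -0.6032
c < 0: the analyst has a liberal response bias.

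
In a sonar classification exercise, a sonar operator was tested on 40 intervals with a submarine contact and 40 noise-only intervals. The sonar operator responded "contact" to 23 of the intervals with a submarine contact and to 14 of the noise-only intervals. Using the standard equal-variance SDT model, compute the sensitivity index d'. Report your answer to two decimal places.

d' = 0.57

H = 23/40 = 0.5750
FA = 14/40 = 0.3500
Φ⁻¹(H) = 0.189
Φ⁻¹(FA) = -0.385
d' = z(H) − z(FA) = 0.189 − (-0.385) = 0.574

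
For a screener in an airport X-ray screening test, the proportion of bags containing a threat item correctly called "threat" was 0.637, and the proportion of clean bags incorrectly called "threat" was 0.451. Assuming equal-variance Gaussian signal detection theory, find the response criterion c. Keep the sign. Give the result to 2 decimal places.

z(0.637) = 0.350, z(0.451) = -0.123
c = −½·[z(H) + z(FA)] = −0.5 × (0.350 + (-0.123)) = -0.1135
c < 0: the screener has a liberal response bias.

c = -0.11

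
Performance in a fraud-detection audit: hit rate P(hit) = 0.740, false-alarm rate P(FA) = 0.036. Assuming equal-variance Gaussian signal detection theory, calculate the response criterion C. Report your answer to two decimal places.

Φ⁻¹(H) = Φ⁻¹(0.740) = 0.6433
Φ⁻¹(FA) = Φ⁻¹(0.036) = -1.7991
c = −½·[z(H) + z(FA)] = −0.5 × (0.6433 + (-1.7991)) = 0.5779
c > 0: the analyst has a conservative response bias.

C = 0.58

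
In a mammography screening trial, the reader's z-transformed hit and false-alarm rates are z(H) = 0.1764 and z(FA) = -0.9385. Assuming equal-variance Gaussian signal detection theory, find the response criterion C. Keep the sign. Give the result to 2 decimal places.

C = 0.38

c = −½·[z(H) + z(FA)] = −½·(0.1764 + (-0.9385)) = 0.38105
c > 0: the reader has a conservative response bias.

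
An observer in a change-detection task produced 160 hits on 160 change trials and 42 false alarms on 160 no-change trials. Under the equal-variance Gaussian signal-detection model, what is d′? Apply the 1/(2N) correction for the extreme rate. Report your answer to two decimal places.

The hit rate is 160/160 = 1, so apply the 1/(2N) correction: H → 1 − 1/(2·160) = 0.99687.
z(H) = z(0.99687) = 2.734
z(FA) = z(0.26250) = -0.636
d' = 2.734 − (-0.636) = 3.370

d′ = 3.37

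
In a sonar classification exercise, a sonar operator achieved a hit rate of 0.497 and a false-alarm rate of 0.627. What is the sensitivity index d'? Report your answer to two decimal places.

z(H) = z(0.497) = -0.008
z(FA) = z(0.627) = 0.324
d' = z(H) − z(FA) = -0.008 − 0.324 = -0.332

d' = -0.33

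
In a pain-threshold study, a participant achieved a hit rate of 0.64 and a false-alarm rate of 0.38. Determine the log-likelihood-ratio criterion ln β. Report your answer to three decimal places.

ln β = -0.018

z(H) = z(0.64) = 0.3585
z(FA) = z(0.38) = -0.3055
ln β = −½·[z(H)² − z(FA)²] = −0.5 × (0.1285 − 0.0933) = -0.0176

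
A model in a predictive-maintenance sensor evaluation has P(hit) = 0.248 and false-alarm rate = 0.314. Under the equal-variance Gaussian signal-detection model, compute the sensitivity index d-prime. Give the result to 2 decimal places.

d-prime = -0.20

Φ⁻¹(0.248) = -0.681, Φ⁻¹(0.314) = -0.485
d' = z(H) − z(FA) = -0.681 − (-0.485) = -0.196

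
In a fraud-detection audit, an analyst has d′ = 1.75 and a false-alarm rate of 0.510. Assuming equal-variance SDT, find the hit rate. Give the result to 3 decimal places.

hit rate = 0.962

z(false-alarm rate) = z(0.510) = 0.0251
z(H) = z(FA) + d' = 0.0251 + 1.75 = 1.7751
hit rate = Φ(1.7751) = 0.9621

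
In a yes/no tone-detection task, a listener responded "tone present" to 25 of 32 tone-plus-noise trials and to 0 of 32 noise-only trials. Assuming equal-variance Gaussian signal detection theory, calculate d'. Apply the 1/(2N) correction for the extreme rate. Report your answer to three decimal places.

The false-alarm rate is 0/32 = 0, so apply the 1/(2N) correction: FA → 1/(2·32) = 0.01562.
z(H) = z(0.78125) = 0.7764
z(FA) = z(0.01562) = -2.1540
d' = 0.7764 − (-2.1540) = 2.9304

d' = 2.930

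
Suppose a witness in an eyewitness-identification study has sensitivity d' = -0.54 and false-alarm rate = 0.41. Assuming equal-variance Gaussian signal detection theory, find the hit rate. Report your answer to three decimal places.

z(false-alarm rate) = z(0.41) = -0.2275
z(H) = z(FA) + d' = -0.2275 + (-0.54) = -0.7675
hit rate = Φ(-0.7675) = 0.2214

hit rate = 0.221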